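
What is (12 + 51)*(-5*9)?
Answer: -2835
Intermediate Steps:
(12 + 51)*(-5*9) = 63*(-45) = -2835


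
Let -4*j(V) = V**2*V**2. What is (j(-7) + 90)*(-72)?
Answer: 36738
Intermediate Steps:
j(V) = -V**4/4 (j(V) = -V**2*V**2/4 = -V**4/4)
(j(-7) + 90)*(-72) = (-1/4*(-7)**4 + 90)*(-72) = (-1/4*2401 + 90)*(-72) = (-2401/4 + 90)*(-72) = -2041/4*(-72) = 36738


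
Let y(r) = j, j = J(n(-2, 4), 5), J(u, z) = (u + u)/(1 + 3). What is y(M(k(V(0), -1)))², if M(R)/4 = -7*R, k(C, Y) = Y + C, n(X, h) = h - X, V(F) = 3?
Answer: 9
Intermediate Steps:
k(C, Y) = C + Y
M(R) = -28*R (M(R) = 4*(-7*R) = -28*R)
J(u, z) = u/2 (J(u, z) = (2*u)/4 = (2*u)*(¼) = u/2)
j = 3 (j = (4 - 1*(-2))/2 = (4 + 2)/2 = (½)*6 = 3)
y(r) = 3
y(M(k(V(0), -1)))² = 3² = 9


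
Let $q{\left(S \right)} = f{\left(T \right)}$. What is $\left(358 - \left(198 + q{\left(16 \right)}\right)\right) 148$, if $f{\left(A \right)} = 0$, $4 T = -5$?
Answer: $23680$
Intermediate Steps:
$T = - \frac{5}{4}$ ($T = \frac{1}{4} \left(-5\right) = - \frac{5}{4} \approx -1.25$)
$q{\left(S \right)} = 0$
$\left(358 - \left(198 + q{\left(16 \right)}\right)\right) 148 = \left(358 - 198\right) 148 = 160 \cdot 148 = 23680$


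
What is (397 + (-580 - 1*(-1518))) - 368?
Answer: 967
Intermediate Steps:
(397 + (-580 - 1*(-1518))) - 368 = (397 + (-580 + 1518)) - 368 = (397 + 938) - 368 = 1335 - 368 = 967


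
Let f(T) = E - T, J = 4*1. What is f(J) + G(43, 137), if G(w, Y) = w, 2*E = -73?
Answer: 5/2 ≈ 2.5000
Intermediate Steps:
E = -73/2 (E = (1/2)*(-73) = -73/2 ≈ -36.500)
J = 4
f(T) = -73/2 - T
f(J) + G(43, 137) = (-73/2 - 1*4) + 43 = (-73/2 - 4) + 43 = -81/2 + 43 = 5/2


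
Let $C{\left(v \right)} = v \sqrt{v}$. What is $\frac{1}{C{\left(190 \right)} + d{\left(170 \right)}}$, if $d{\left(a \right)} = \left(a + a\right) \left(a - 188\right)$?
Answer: $- \frac{153}{764885} - \frac{19 \sqrt{190}}{3059540} \approx -0.00028563$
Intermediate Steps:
$d{\left(a \right)} = 2 a \left(-188 + a\right)$
$C{\left(v \right)} = v^{\frac{3}{2}}$
$\frac{1}{C{\left(190 \right)} + d{\left(170 \right)}} = \frac{1}{190^{\frac{3}{2}} + 2 \cdot 170 \left(-188 + 170\right)} = \frac{1}{190 \sqrt{190} + 2 \cdot 170 \left(-18\right)} = \frac{1}{190 \sqrt{190} - 6120} = \frac{1}{-6120 + 190 \sqrt{190}}$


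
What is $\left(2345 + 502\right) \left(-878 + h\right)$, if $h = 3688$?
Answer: $8000070$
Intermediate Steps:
$\left(2345 + 502\right) \left(-878 + h\right) = \left(2345 + 502\right) \left(-878 + 3688\right) = 2847 \cdot 2810 = 8000070$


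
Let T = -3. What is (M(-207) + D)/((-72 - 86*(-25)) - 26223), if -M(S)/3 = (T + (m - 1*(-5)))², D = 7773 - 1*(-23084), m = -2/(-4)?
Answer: -123353/96580 ≈ -1.2772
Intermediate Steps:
m = ½ (m = -2*(-¼) = ½ ≈ 0.50000)
D = 30857 (D = 7773 + 23084 = 30857)
M(S) = -75/4 (M(S) = -3*(-3 + (½ - 1*(-5)))² = -3*(-3 + (½ + 5))² = -3*(-3 + 11/2)² = -3*(5/2)² = -3*25/4 = -75/4)
(M(-207) + D)/((-72 - 86*(-25)) - 26223) = (-75/4 + 30857)/((-72 - 86*(-25)) - 26223) = 123353/(4*((-72 + 2150) - 26223)) = 123353/(4*(2078 - 26223)) = (123353/4)/(-24145) = (123353/4)*(-1/24145) = -123353/96580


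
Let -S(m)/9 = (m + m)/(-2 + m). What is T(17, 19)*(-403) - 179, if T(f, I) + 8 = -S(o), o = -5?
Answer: -14955/7 ≈ -2136.4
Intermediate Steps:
S(m) = -18*m/(-2 + m) (S(m) = -9*(m + m)/(-2 + m) = -9*2*m/(-2 + m) = -18*m/(-2 + m))
T(f, I) = 34/7 (T(f, I) = -8 - (-18)*(-5)/(-2 - 5) = -8 - (-18)*(-5)/(-7) = -8 - (-18)*(-5)*(-1)/7 = -8 - 1*(-90/7) = -8 + 90/7 = 34/7)
T(17, 19)*(-403) - 179 = (34/7)*(-403) - 179 = -13702/7 - 179 = -14955/7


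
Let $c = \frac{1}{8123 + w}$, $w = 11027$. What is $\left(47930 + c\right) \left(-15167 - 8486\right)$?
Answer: $- \frac{21710130777153}{19150} \approx -1.1337 \cdot 10^{9}$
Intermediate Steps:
$c = \frac{1}{19150}$ ($c = \frac{1}{8123 + 11027} = \frac{1}{19150} \approx 5.2219 \cdot 10^{-5}$)
$\left(47930 + c\right) \left(-15167 - 8486\right) = \left(47930 + \frac{1}{19150}\right) \left(-15167 - 8486\right) = \frac{917859501}{19150} \left(-23653\right) = - \frac{21710130777153}{19150}$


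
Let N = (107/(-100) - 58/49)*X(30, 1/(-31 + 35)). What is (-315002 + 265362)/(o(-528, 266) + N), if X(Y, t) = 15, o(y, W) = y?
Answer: 48647200/550569 ≈ 88.358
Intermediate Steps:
N = -33129/980 (N = (107/(-100) - 58/49)*15 = (107*(-1/100) - 58*1/49)*15 = (-107/100 - 58/49)*15 = -11043/4900*15 = -33129/980 ≈ -33.805)
(-315002 + 265362)/(o(-528, 266) + N) = (-315002 + 265362)/(-528 - 33129/980) = -49640/(-550569/980) = -49640*(-980/550569) = 48647200/550569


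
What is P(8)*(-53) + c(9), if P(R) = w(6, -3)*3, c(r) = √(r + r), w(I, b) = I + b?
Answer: -477 + 3*√2 ≈ -472.76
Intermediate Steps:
c(r) = √2*√r (c(r) = √(2*r) = √2*√r)
P(R) = 9 (P(R) = (6 - 3)*3 = 3*3 = 9)
P(8)*(-53) + c(9) = 9*(-53) + √2*√9 = -477 + √2*3 = -477 + 3*√2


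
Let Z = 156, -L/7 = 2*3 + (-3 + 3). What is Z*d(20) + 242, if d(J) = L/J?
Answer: -428/5 ≈ -85.600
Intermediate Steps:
L = -42 (L = -7*(2*3 + (-3 + 3)) = -7*(6 + 0) = -7*6 = -42)
d(J) = -42/J
Z*d(20) + 242 = 156*(-42/20) + 242 = 156*(-42*1/20) + 242 = 156*(-21/10) + 242 = -1638/5 + 242 = -428/5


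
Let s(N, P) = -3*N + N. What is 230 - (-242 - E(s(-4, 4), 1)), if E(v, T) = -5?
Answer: 467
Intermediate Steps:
s(N, P) = -2*N
230 - (-242 - E(s(-4, 4), 1)) = 230 - (-242 - 1*(-5)) = 230 - (-242 + 5) = 230 - 1*(-237) = 230 + 237 = 467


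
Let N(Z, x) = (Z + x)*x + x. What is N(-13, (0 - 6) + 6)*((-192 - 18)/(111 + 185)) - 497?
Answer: -497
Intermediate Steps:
N(Z, x) = x + x*(Z + x) (N(Z, x) = x*(Z + x) + x = x + x*(Z + x))
N(-13, (0 - 6) + 6)*((-192 - 18)/(111 + 185)) - 497 = (((0 - 6) + 6)*(1 - 13 + ((0 - 6) + 6)))*((-192 - 18)/(111 + 185)) - 497 = ((-6 + 6)*(1 - 13 + (-6 + 6)))*(-210/296) - 497 = (0*(1 - 13 + 0))*(-210*1/296) - 497 = (0*(-12))*(-105/148) - 497 = 0*(-105/148) - 497 = 0 - 497 = -497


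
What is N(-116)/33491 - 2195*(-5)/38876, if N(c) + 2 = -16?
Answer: 366863957/1301996116 ≈ 0.28177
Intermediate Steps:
N(c) = -18 (N(c) = -2 - 16 = -18)
N(-116)/33491 - 2195*(-5)/38876 = -18/33491 - 2195*(-5)/38876 = -18*1/33491 + 10975*(1/38876) = -18/33491 + 10975/38876 = 366863957/1301996116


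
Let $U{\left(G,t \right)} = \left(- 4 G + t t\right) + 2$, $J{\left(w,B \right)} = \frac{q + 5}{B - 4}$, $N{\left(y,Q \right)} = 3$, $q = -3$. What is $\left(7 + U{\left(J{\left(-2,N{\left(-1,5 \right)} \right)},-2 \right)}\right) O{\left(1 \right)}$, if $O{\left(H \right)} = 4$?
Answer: $84$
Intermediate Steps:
$J{\left(w,B \right)} = \frac{2}{-4 + B}$ ($J{\left(w,B \right)} = \frac{-3 + 5}{B - 4} = \frac{2}{-4 + B}$)
$U{\left(G,t \right)} = 2 + t^{2} - 4 G$ ($U{\left(G,t \right)} = \left(- 4 G + t^{2}\right) + 2 = \left(t^{2} - 4 G\right) + 2 = 2 + t^{2} - 4 G$)
$\left(7 + U{\left(J{\left(-2,N{\left(-1,5 \right)} \right)},-2 \right)}\right) O{\left(1 \right)} = \left(7 + \left(2 + \left(-2\right)^{2} - 4 \frac{2}{-4 + 3}\right)\right) 4 = \left(7 + \left(2 + 4 - 4 \frac{2}{-1}\right)\right) 4 = \left(7 + \left(2 + 4 - 4 \cdot 2 \left(-1\right)\right)\right) 4 = \left(7 + \left(2 + 4 - -8\right)\right) 4 = \left(7 + \left(2 + 4 + 8\right)\right) 4 = \left(7 + 14\right) 4 = 21 \cdot 4 = 84$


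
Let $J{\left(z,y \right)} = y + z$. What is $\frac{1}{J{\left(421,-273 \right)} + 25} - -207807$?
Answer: $\frac{35950612}{173} \approx 2.0781 \cdot 10^{5}$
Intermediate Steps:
$\frac{1}{J{\left(421,-273 \right)} + 25} - -207807 = \frac{1}{\left(-273 + 421\right) + 25} - -207807 = \frac{1}{148 + 25} + 207807 = \frac{1}{173} + 207807 = \frac{35950612}{173}$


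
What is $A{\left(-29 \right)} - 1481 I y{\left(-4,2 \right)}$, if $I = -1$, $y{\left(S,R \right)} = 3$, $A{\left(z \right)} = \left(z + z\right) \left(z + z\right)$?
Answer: $7807$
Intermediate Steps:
$A{\left(z \right)} = 4 z^{2}$ ($A{\left(z \right)} = 2 z 2 z = 4 z^{2}$)
$A{\left(-29 \right)} - 1481 I y{\left(-4,2 \right)} = 4 \left(-29\right)^{2} - 1481 \left(\left(-1\right) 3\right) = 4 \cdot 841 - -4443 = 3364 + 4443 = 7807$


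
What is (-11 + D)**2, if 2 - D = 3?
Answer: 144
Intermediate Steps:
D = -1 (D = 2 - 1*3 = 2 - 3 = -1)
(-11 + D)**2 = (-11 - 1)**2 = (-12)**2 = 144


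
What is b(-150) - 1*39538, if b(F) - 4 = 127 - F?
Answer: -39257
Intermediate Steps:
b(F) = 131 - F (b(F) = 4 + (127 - F) = 131 - F)
b(-150) - 1*39538 = (131 - 1*(-150)) - 1*39538 = (131 + 150) - 39538 = 281 - 39538 = -39257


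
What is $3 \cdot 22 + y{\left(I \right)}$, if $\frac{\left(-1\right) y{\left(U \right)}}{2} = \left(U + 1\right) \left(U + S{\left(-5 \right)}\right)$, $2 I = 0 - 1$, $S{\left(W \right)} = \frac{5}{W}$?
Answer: $\frac{135}{2} \approx 67.5$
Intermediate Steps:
$I = - \frac{1}{2}$ ($I = \frac{0 - 1}{2} = \frac{1}{2} \left(-1\right) = - \frac{1}{2} \approx -0.5$)
$y{\left(U \right)} = - 2 \left(1 + U\right) \left(-1 + U\right)$ ($y{\left(U \right)} = - 2 \left(U + 1\right) \left(U + \frac{5}{-5}\right) = - 2 \left(1 + U\right) \left(U + 5 \left(- \frac{1}{5}\right)\right) = - 2 \left(1 + U\right) \left(U - 1\right) = - 2 \left(1 + U\right) \left(-1 + U\right)$)
$3 \cdot 22 + y{\left(I \right)} = 3 \cdot 22 + \left(2 - 2 \left(- \frac{1}{2}\right)^{2}\right) = 66 + \left(2 - \frac{1}{2}\right) = 66 + \frac{3}{2} = \frac{135}{2}$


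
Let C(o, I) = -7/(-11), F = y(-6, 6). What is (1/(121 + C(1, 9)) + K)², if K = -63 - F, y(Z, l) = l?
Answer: 8521320721/1790244 ≈ 4759.9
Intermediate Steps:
F = 6
C(o, I) = 7/11 (C(o, I) = -7*(-1/11) = 7/11)
K = -69 (K = -63 - 1*6 = -63 - 6 = -69)
(1/(121 + C(1, 9)) + K)² = (1/(121 + 7/11) - 69)² = (1/(1338/11) - 69)² = (11/1338 - 69)² = (-92311/1338)² = 8521320721/1790244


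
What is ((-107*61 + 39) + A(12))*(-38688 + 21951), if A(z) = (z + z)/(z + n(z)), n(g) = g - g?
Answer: 108556182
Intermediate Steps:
n(g) = 0
A(z) = 2 (A(z) = (z + z)/(z + 0) = (2*z)/z = 2)
((-107*61 + 39) + A(12))*(-38688 + 21951) = ((-107*61 + 39) + 2)*(-38688 + 21951) = ((-6527 + 39) + 2)*(-16737) = (-6488 + 2)*(-16737) = -6486*(-16737) = 108556182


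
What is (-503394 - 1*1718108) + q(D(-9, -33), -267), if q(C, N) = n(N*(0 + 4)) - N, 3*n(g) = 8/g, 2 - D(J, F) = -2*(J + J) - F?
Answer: -1779209237/801 ≈ -2.2212e+6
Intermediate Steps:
D(J, F) = 2 + F + 4*J (D(J, F) = 2 - (-2*(J + J) - F) = 2 - (-4*J - F) = 2 - (-F - 4*J) = 2 + (F + 4*J) = 2 + F + 4*J)
n(g) = 8/(3*g) (n(g) = (8/g)/3 = 8/(3*g))
q(C, N) = -N + 2/(3*N) (q(C, N) = 8/(3*((N*(0 + 4)))) - N = 8/(3*((N*4))) - N = 8/(3*((4*N))) - N = 8*(1/(4*N))/3 - N = 2/(3*N) - N = -N + 2/(3*N))
(-503394 - 1*1718108) + q(D(-9, -33), -267) = (-503394 - 1*1718108) + (-1*(-267) + (⅔)/(-267)) = (-503394 - 1718108) + (267 + (⅔)*(-1/267)) = -2221502 + (267 - 2/801) = -2221502 + 213865/801 = -1779209237/801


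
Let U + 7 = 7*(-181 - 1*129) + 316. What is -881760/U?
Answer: 881760/1861 ≈ 473.81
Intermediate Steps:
U = -1861 (U = -7 + (7*(-181 - 1*129) + 316) = -7 + (7*(-181 - 129) + 316) = -7 + (7*(-310) + 316) = -7 + (-2170 + 316) = -7 - 1854 = -1861)
-881760/U = -881760/(-1861) = -881760*(-1/1861) = 881760/1861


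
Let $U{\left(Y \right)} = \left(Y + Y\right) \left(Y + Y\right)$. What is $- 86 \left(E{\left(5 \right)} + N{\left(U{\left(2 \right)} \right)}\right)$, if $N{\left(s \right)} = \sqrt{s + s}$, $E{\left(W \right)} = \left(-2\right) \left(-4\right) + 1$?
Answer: $-774 - 344 \sqrt{2} \approx -1260.5$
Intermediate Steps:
$E{\left(W \right)} = 9$ ($E{\left(W \right)} = 8 + 1 = 9$)
$U{\left(Y \right)} = 4 Y^{2}$ ($U{\left(Y \right)} = 2 Y 2 Y = 4 Y^{2}$)
$N{\left(s \right)} = \sqrt{2} \sqrt{s}$ ($N{\left(s \right)} = \sqrt{2 s} = \sqrt{2} \sqrt{s}$)
$- 86 \left(E{\left(5 \right)} + N{\left(U{\left(2 \right)} \right)}\right) = - 86 \left(9 + \sqrt{2} \sqrt{4 \cdot 2^{2}}\right) = - 86 \left(9 + \sqrt{2} \sqrt{4 \cdot 4}\right) = - 86 \left(9 + \sqrt{2} \sqrt{16}\right) = - 86 \left(9 + \sqrt{2} \cdot 4\right) = - 86 \left(9 + 4 \sqrt{2}\right) = -774 - 344 \sqrt{2}$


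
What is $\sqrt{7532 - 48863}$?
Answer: $i \sqrt{41331} \approx 203.3 i$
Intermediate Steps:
$\sqrt{7532 - 48863} = \sqrt{-41331} = i \sqrt{41331}$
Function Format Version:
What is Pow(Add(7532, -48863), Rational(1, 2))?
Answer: Mul(I, Pow(41331, Rational(1, 2))) ≈ Mul(203.30, I)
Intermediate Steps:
Pow(Add(7532, -48863), Rational(1, 2)) = Pow(-41331, Rational(1, 2)) = Mul(I, Pow(41331, Rational(1, 2)))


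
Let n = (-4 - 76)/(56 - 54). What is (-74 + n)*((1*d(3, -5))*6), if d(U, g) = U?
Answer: -2052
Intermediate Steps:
n = -40 (n = -80/2 = -80*½ = -40)
(-74 + n)*((1*d(3, -5))*6) = (-74 - 40)*((1*3)*6) = -342*6 = -114*18 = -2052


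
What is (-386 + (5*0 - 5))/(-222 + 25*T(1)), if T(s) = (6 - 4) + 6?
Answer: 391/22 ≈ 17.773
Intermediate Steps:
T(s) = 8 (T(s) = 2 + 6 = 8)
(-386 + (5*0 - 5))/(-222 + 25*T(1)) = (-386 + (5*0 - 5))/(-222 + 25*8) = (-386 + (0 - 5))/(-222 + 200) = (-386 - 5)/(-22) = -391*(-1/22) = 391/22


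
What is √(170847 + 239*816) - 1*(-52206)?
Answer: 52206 + √365871 ≈ 52811.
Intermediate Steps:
√(170847 + 239*816) - 1*(-52206) = √(170847 + 195024) + 52206 = √365871 + 52206 = 52206 + √365871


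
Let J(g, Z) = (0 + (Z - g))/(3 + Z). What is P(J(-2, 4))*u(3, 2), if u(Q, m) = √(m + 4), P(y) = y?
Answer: 6*√6/7 ≈ 2.0996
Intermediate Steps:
J(g, Z) = (Z - g)/(3 + Z)
u(Q, m) = √(4 + m)
P(J(-2, 4))*u(3, 2) = ((4 - 1*(-2))/(3 + 4))*√(4 + 2) = ((4 + 2)/7)*√6 = ((⅐)*6)*√6 = 6*√6/7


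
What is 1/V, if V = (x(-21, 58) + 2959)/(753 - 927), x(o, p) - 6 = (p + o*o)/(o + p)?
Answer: -3219/55102 ≈ -0.058419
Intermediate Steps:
x(o, p) = 6 + (p + o**2)/(o + p) (x(o, p) = 6 + (p + o*o)/(o + p) = 6 + (p + o**2)/(o + p))
V = -55102/3219 (V = (((-21)**2 + 6*(-21) + 7*58)/(-21 + 58) + 2959)/(753 - 927) = ((441 - 126 + 406)/37 + 2959)/(-174) = ((1/37)*721 + 2959)*(-1/174) = (721/37 + 2959)*(-1/174) = (110204/37)*(-1/174) = -55102/3219 ≈ -17.118)
1/V = 1/(-55102/3219) = -3219/55102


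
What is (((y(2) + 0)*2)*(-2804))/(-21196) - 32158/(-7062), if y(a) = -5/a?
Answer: 72826466/18710769 ≈ 3.8922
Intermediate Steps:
(((y(2) + 0)*2)*(-2804))/(-21196) - 32158/(-7062) = (((-5/2 + 0)*2)*(-2804))/(-21196) - 32158/(-7062) = (((-5*½ + 0)*2)*(-2804))*(-1/21196) - 32158*(-1/7062) = (((-5/2 + 0)*2)*(-2804))*(-1/21196) + 16079/3531 = (-5/2*2*(-2804))*(-1/21196) + 16079/3531 = -5*(-2804)*(-1/21196) + 16079/3531 = 14020*(-1/21196) + 16079/3531 = -3505/5299 + 16079/3531 = 72826466/18710769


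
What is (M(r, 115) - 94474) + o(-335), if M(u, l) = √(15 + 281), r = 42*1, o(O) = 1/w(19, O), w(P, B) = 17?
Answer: -1606057/17 + 2*√74 ≈ -94457.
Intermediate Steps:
o(O) = 1/17
r = 42
M(u, l) = 2*√74 (M(u, l) = √296 = 2*√74)
(M(r, 115) - 94474) + o(-335) = (2*√74 - 94474) + 1/17 = (-94474 + 2*√74) + 1/17 = -1606057/17 + 2*√74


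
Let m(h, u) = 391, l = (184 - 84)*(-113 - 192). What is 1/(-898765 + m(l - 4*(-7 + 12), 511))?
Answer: -1/898374 ≈ -1.1131e-6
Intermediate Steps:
l = -30500 (l = 100*(-305) = -30500)
1/(-898765 + m(l - 4*(-7 + 12), 511)) = 1/(-898765 + 391) = 1/(-898374) = -1/898374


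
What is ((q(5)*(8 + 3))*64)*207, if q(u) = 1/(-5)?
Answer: -145728/5 ≈ -29146.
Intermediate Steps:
q(u) = -1/5
((q(5)*(8 + 3))*64)*207 = (-(8 + 3)/5*64)*207 = (-1/5*11*64)*207 = -11/5*64*207 = -704/5*207 = -145728/5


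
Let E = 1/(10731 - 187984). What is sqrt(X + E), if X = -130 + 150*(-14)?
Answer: I*sqrt(70063536177323)/177253 ≈ 47.223*I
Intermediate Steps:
X = -2230 (X = -130 - 2100 = -2230)
E = -1/177253 (E = 1/(-177253) = -1/177253 ≈ -5.6417e-6)
sqrt(X + E) = sqrt(-2230 - 1/177253) = sqrt(-395274191/177253) = I*sqrt(70063536177323)/177253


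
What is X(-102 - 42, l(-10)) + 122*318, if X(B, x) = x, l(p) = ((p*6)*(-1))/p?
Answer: 38790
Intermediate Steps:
l(p) = -6 (l(p) = ((6*p)*(-1))/p = (-6*p)/p = -6)
X(-102 - 42, l(-10)) + 122*318 = -6 + 122*318 = -6 + 38796 = 38790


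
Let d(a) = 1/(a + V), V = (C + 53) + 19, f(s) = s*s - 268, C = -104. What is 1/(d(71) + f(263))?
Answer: 39/2687140 ≈ 1.4514e-5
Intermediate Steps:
f(s) = -268 + s² (f(s) = s² - 268 = -268 + s²)
V = -32 (V = (-104 + 53) + 19 = -51 + 19 = -32)
d(a) = 1/(-32 + a) (d(a) = 1/(a - 32) = 1/(-32 + a))
1/(d(71) + f(263)) = 1/(1/(-32 + 71) + (-268 + 263²)) = 1/(1/39 + (-268 + 69169)) = 1/(1/39 + 68901) = 1/(2687140/39) = 39/2687140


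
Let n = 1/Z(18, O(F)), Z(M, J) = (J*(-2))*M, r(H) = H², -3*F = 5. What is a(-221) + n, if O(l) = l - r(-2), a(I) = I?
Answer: -45083/204 ≈ -221.00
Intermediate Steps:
F = -5/3 (F = -⅓*5 = -5/3 ≈ -1.6667)
O(l) = -4 + l (O(l) = l - 1*(-2)² = l - 1*4 = l - 4 = -4 + l)
Z(M, J) = -2*J*M (Z(M, J) = (-2*J)*M = -2*J*M)
n = 1/204 (n = 1/(-2*(-4 - 5/3)*18) = 1/(-2*(-17/3)*18) = 1/204 ≈ 0.0049020)
a(-221) + n = -221 + 1/204 = -45083/204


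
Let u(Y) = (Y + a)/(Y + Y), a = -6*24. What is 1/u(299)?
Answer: 598/155 ≈ 3.8581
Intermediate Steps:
a = -144
u(Y) = (-144 + Y)/(2*Y) (u(Y) = (Y - 144)/(Y + Y) = (-144 + Y)/((2*Y)) = (-144 + Y)*(1/(2*Y)) = (-144 + Y)/(2*Y))
1/u(299) = 1/((½)*(-144 + 299)/299) = 1/((½)*(1/299)*155) = 1/(155/598) = 598/155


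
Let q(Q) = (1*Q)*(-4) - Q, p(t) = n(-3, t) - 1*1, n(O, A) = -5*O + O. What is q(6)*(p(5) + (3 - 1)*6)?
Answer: -690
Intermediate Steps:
n(O, A) = -4*O
p(t) = 11 (p(t) = -4*(-3) - 1*1 = 12 - 1 = 11)
q(Q) = -5*Q (q(Q) = Q*(-4) - Q = -4*Q - Q = -5*Q)
q(6)*(p(5) + (3 - 1)*6) = (-5*6)*(11 + (3 - 1)*6) = -30*(11 + 2*6) = -30*(11 + 12) = -30*23 = -690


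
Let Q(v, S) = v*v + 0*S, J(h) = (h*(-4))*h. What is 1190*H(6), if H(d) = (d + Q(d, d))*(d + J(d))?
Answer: -6897240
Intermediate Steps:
J(h) = -4*h² (J(h) = (-4*h)*h = -4*h²)
Q(v, S) = v² (Q(v, S) = v² + 0 = v²)
H(d) = (d + d²)*(d - 4*d²)
1190*H(6) = 1190*(6²*(1 - 4*6² - 3*6)) = 1190*(36*(1 - 4*36 - 18)) = 1190*(36*(1 - 144 - 18)) = 1190*(36*(-161)) = 1190*(-5796) = -6897240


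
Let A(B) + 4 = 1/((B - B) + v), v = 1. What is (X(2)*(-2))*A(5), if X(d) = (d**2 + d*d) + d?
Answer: 60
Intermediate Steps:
X(d) = d + 2*d**2 (X(d) = (d**2 + d**2) + d = 2*d**2 + d = d + 2*d**2)
A(B) = -3 (A(B) = -4 + 1/((B - B) + 1) = -4 + 1/(0 + 1) = -4 + 1/1 = -4 + 1 = -3)
(X(2)*(-2))*A(5) = ((2*(1 + 2*2))*(-2))*(-3) = ((2*(1 + 4))*(-2))*(-3) = ((2*5)*(-2))*(-3) = (10*(-2))*(-3) = -20*(-3) = 60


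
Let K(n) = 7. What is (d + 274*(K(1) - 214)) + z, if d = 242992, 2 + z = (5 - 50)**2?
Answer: 188297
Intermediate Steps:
z = 2023 (z = -2 + (5 - 50)**2 = -2 + (-45)**2 = -2 + 2025 = 2023)
(d + 274*(K(1) - 214)) + z = (242992 + 274*(7 - 214)) + 2023 = (242992 + 274*(-207)) + 2023 = (242992 - 56718) + 2023 = 186274 + 2023 = 188297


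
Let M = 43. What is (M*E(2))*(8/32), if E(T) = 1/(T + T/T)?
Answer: 43/12 ≈ 3.5833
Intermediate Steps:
E(T) = 1/(1 + T) (E(T) = 1/(T + 1) = 1/(1 + T))
(M*E(2))*(8/32) = (43/(1 + 2))*(8/32) = (43/3)*(8*(1/32)) = (43*(1/3))*(1/4) = (43/3)*(1/4) = 43/12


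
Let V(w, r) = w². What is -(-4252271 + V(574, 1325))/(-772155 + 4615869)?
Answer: 3922795/3843714 ≈ 1.0206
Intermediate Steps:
-(-4252271 + V(574, 1325))/(-772155 + 4615869) = -(-4252271 + 574²)/(-772155 + 4615869) = -(-4252271 + 329476)/3843714 = -(-3922795)/3843714 = -1*(-3922795/3843714) = 3922795/3843714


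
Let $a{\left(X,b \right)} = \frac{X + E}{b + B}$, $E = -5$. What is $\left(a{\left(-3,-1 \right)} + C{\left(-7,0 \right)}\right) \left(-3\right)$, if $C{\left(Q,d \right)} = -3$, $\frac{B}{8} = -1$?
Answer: $\frac{19}{3} \approx 6.3333$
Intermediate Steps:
$B = -8$ ($B = 8 \left(-1\right) = -8$)
$a{\left(X,b \right)} = \frac{-5 + X}{-8 + b}$ ($a{\left(X,b \right)} = \frac{X - 5}{b - 8} = \frac{-5 + X}{-8 + b}$)
$\left(a{\left(-3,-1 \right)} + C{\left(-7,0 \right)}\right) \left(-3\right) = \left(\frac{-5 - 3}{-8 - 1} - 3\right) \left(-3\right) = \left(\frac{1}{-9} \left(-8\right) - 3\right) \left(-3\right) = \left(\left(- \frac{1}{9}\right) \left(-8\right) - 3\right) \left(-3\right) = \left(\frac{8}{9} - 3\right) \left(-3\right) = \left(- \frac{19}{9}\right) \left(-3\right) = \frac{19}{3}$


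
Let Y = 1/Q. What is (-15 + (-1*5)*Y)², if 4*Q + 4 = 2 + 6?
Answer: 400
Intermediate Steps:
Q = 1 (Q = -1 + (2 + 6)/4 = -1 + (¼)*8 = -1 + 2 = 1)
Y = 1 (Y = 1/1 = 1)
(-15 + (-1*5)*Y)² = (-15 - 1*5*1)² = (-15 - 5*1)² = (-15 - 5)² = (-20)² = 400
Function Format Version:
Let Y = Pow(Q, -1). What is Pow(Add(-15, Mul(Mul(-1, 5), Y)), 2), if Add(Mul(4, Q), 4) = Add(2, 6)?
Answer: 400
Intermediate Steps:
Q = 1 (Q = Add(-1, Mul(Rational(1, 4), Add(2, 6))) = Add(-1, Mul(Rational(1, 4), 8)) = Add(-1, 2) = 1)
Y = 1 (Y = Pow(1, -1) = 1)
Pow(Add(-15, Mul(Mul(-1, 5), Y)), 2) = Pow(Add(-15, Mul(Mul(-1, 5), 1)), 2) = Pow(Add(-15, Mul(-5, 1)), 2) = Pow(Add(-15, -5), 2) = Pow(-20, 2) = 400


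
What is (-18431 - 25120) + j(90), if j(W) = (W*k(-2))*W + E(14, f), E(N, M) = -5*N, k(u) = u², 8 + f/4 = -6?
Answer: -11221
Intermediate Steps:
f = -56 (f = -32 + 4*(-6) = -32 - 24 = -56)
j(W) = -70 + 4*W² (j(W) = (W*(-2)²)*W - 5*14 = (W*4)*W - 70 = (4*W)*W - 70 = 4*W² - 70 = -70 + 4*W²)
(-18431 - 25120) + j(90) = (-18431 - 25120) + (-70 + 4*90²) = -43551 + (-70 + 4*8100) = -43551 + (-70 + 32400) = -43551 + 32330 = -11221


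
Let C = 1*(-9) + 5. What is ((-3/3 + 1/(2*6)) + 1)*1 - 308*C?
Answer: 14785/12 ≈ 1232.1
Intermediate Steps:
C = -4 (C = -9 + 5 = -4)
((-3/3 + 1/(2*6)) + 1)*1 - 308*C = ((-3/3 + 1/(2*6)) + 1)*1 - 308*(-4) = ((-3*⅓ + (½)*(⅙)) + 1)*1 + 1232 = ((-1 + 1/12) + 1)*1 + 1232 = (-11/12 + 1)*1 + 1232 = (1/12)*1 + 1232 = 1/12 + 1232 = 14785/12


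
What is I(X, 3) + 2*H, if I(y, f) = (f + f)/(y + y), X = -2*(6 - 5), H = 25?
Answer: 97/2 ≈ 48.500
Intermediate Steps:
X = -2 (X = -2*1 = -2)
I(y, f) = f/y (I(y, f) = (2*f)/((2*y)) = (2*f)*(1/(2*y)) = f/y)
I(X, 3) + 2*H = 3/(-2) + 2*25 = 3*(-½) + 50 = -3/2 + 50 = 97/2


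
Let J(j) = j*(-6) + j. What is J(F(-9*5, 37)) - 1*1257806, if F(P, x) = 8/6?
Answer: -3773438/3 ≈ -1.2578e+6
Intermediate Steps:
F(P, x) = 4/3 (F(P, x) = 8*(1/6) = 4/3)
J(j) = -5*j (J(j) = -6*j + j = -5*j)
J(F(-9*5, 37)) - 1*1257806 = -5*4/3 - 1*1257806 = -20/3 - 1257806 = -3773438/3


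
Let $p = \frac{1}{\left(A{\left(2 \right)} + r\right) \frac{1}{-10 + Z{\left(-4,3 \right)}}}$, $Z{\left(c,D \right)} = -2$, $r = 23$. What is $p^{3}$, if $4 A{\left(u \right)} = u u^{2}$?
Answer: $- \frac{1728}{15625} \approx -0.11059$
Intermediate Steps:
$A{\left(u \right)} = \frac{u^{3}}{4}$ ($A{\left(u \right)} = \frac{u u^{2}}{4} = \frac{u^{3}}{4}$)
$p = - \frac{12}{25}$ ($p = \frac{1}{\left(\frac{2^{3}}{4} + 23\right) \frac{1}{-10 - 2}} = \frac{1}{\left(\frac{1}{4} \cdot 8 + 23\right) \frac{1}{-12}} = \frac{1}{\left(2 + 23\right) \left(- \frac{1}{12}\right)} = \frac{1}{25 \left(- \frac{1}{12}\right)} = \frac{1}{- \frac{25}{12}} = - \frac{12}{25} \approx -0.48$)
$p^{3} = \left(- \frac{12}{25}\right)^{3} = - \frac{1728}{15625}$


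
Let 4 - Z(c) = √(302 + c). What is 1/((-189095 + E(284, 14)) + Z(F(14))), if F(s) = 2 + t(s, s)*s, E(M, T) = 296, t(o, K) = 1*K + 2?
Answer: -188795/35643551497 + 4*√33/35643551497 ≈ -5.2961e-6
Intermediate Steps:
t(o, K) = 2 + K (t(o, K) = K + 2 = 2 + K)
F(s) = 2 + s*(2 + s) (F(s) = 2 + (2 + s)*s = 2 + s*(2 + s))
Z(c) = 4 - √(302 + c)
1/((-189095 + E(284, 14)) + Z(F(14))) = 1/((-189095 + 296) + (4 - √(302 + (2 + 14*(2 + 14))))) = 1/(-188799 + (4 - √(302 + (2 + 14*16)))) = 1/(-188799 + (4 - √(302 + (2 + 224)))) = 1/(-188799 + (4 - √(302 + 226))) = 1/(-188799 + (4 - √528)) = 1/(-188799 + (4 - 4*√33)) = 1/(-188795 - 4*√33)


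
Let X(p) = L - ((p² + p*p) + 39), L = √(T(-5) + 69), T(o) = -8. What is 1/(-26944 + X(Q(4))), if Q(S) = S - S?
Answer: -26983/728082228 - √61/728082228 ≈ -3.7071e-5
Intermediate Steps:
Q(S) = 0
L = √61 (L = √(-8 + 69) = √61 ≈ 7.8102)
X(p) = -39 + √61 - 2*p² (X(p) = √61 - ((p² + p*p) + 39) = √61 - ((p² + p²) + 39) = √61 - (2*p² + 39) = √61 - (39 + 2*p²) = √61 + (-39 - 2*p²) = -39 + √61 - 2*p²)
1/(-26944 + X(Q(4))) = 1/(-26944 + (-39 + √61 - 2*0²)) = 1/(-26944 + (-39 + √61 - 2*0)) = 1/(-26944 + (-39 + √61 + 0)) = 1/(-26944 + (-39 + √61)) = 1/(-26983 + √61)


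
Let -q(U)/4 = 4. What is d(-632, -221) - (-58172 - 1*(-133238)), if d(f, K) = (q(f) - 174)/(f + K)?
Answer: -64031108/853 ≈ -75066.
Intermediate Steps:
q(U) = -16 (q(U) = -4*4 = -16)
d(f, K) = -190/(K + f) (d(f, K) = (-16 - 174)/(f + K) = -190/(K + f))
d(-632, -221) - (-58172 - 1*(-133238)) = -190/(-221 - 632) - (-58172 - 1*(-133238)) = -190/(-853) - (-58172 + 133238) = -190*(-1/853) - 1*75066 = 190/853 - 75066 = -64031108/853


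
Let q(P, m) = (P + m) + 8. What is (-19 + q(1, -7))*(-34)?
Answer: 578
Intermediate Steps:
q(P, m) = 8 + P + m
(-19 + q(1, -7))*(-34) = (-19 + (8 + 1 - 7))*(-34) = (-19 + 2)*(-34) = -17*(-34) = 578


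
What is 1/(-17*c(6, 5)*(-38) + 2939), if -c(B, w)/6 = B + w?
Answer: -1/39697 ≈ -2.5191e-5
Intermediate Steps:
c(B, w) = -6*B - 6*w (c(B, w) = -6*(B + w) = -6*B - 6*w)
1/(-17*c(6, 5)*(-38) + 2939) = 1/(-17*(-6*6 - 6*5)*(-38) + 2939) = 1/(-17*(-36 - 30)*(-38) + 2939) = 1/(-17*(-66)*(-38) + 2939) = 1/(1122*(-38) + 2939) = 1/(-42636 + 2939) = 1/(-39697) = -1/39697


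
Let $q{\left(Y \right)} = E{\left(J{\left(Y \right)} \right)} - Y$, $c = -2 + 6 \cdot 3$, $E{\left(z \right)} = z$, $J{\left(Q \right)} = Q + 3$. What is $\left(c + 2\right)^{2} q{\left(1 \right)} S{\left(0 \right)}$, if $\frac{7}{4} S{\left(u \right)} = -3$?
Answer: $- \frac{11664}{7} \approx -1666.3$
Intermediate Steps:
$J{\left(Q \right)} = 3 + Q$
$S{\left(u \right)} = - \frac{12}{7}$ ($S{\left(u \right)} = \frac{4}{7} \left(-3\right) = - \frac{12}{7}$)
$c = 16$ ($c = -2 + 18 = 16$)
$q{\left(Y \right)} = 3$ ($q{\left(Y \right)} = \left(3 + Y\right) - Y = 3$)
$\left(c + 2\right)^{2} q{\left(1 \right)} S{\left(0 \right)} = \left(16 + 2\right)^{2} \cdot 3 \left(- \frac{12}{7}\right) = 18^{2} \cdot 3 \left(- \frac{12}{7}\right) = 324 \cdot 3 \left(- \frac{12}{7}\right) = 972 \left(- \frac{12}{7}\right) = - \frac{11664}{7}$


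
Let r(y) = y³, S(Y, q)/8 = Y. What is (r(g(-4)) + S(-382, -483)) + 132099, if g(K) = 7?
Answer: 129386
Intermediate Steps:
S(Y, q) = 8*Y
(r(g(-4)) + S(-382, -483)) + 132099 = (7³ + 8*(-382)) + 132099 = (343 - 3056) + 132099 = -2713 + 132099 = 129386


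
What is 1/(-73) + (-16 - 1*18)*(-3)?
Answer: 7445/73 ≈ 101.99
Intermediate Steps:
1/(-73) + (-16 - 1*18)*(-3) = -1/73 + (-16 - 18)*(-3) = -1/73 - 34*(-3) = -1/73 + 102 = 7445/73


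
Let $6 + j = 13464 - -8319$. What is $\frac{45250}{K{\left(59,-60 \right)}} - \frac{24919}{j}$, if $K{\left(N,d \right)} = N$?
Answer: $\frac{983939029}{1284843} \approx 765.8$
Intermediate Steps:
$j = 21777$ ($j = -6 + \left(13464 - -8319\right) = -6 + \left(13464 + 8319\right) = -6 + 21783 = 21777$)
$\frac{45250}{K{\left(59,-60 \right)}} - \frac{24919}{j} = \frac{45250}{59} - \frac{24919}{21777} = \frac{983939029}{1284843}$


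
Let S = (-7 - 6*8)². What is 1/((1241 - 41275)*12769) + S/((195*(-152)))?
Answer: -154636232129/1515179448744 ≈ -0.10206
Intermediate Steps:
S = 3025 (S = (-7 - 48)² = (-55)² = 3025)
1/((1241 - 41275)*12769) + S/((195*(-152))) = 1/((1241 - 41275)*12769) + 3025/((195*(-152))) = (1/12769)/(-40034) + 3025/(-29640) = -1/40034*1/12769 + 3025*(-1/29640) = -1/511194146 - 605/5928 = -154636232129/1515179448744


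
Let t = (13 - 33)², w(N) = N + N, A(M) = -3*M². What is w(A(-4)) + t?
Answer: 304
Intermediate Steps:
w(N) = 2*N
t = 400 (t = (-20)² = 400)
w(A(-4)) + t = 2*(-3*(-4)²) + 400 = 2*(-3*16) + 400 = 2*(-48) + 400 = -96 + 400 = 304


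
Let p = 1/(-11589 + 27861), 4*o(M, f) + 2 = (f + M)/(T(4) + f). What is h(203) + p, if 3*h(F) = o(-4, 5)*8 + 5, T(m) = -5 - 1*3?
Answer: 201/1808 ≈ 0.11117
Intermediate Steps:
T(m) = -8 (T(m) = -5 - 3 = -8)
o(M, f) = -½ + (M + f)/(4*(-8 + f)) (o(M, f) = -½ + ((f + M)/(-8 + f))/4 = -½ + ((M + f)/(-8 + f))/4 = -½ + (M + f)/(4*(-8 + f)))
p = 1/16272 ≈ 6.1455e-5
h(F) = ⅑ (h(F) = (((16 - 4 - 1*5)/(4*(-8 + 5)))*8 + 5)/3 = (((¼)*(16 - 4 - 5)/(-3))*8 + 5)/3 = (((¼)*(-⅓)*7)*8 + 5)/3 = (-7/12*8 + 5)/3 = (-14/3 + 5)/3 = (⅓)*(⅓) = ⅑)
h(203) + p = ⅑ + 1/16272 = 201/1808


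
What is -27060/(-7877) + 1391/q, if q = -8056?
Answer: 207038453/63457112 ≈ 3.2626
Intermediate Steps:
-27060/(-7877) + 1391/q = -27060/(-7877) + 1391/(-8056) = -27060*(-1/7877) + 1391*(-1/8056) = 27060/7877 - 1391/8056 = 207038453/63457112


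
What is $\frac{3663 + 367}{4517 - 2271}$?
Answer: $\frac{2015}{1123} \approx 1.7943$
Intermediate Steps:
$\frac{3663 + 367}{4517 - 2271} = \frac{4030}{2246} = 4030 \cdot \frac{1}{2246} = \frac{2015}{1123}$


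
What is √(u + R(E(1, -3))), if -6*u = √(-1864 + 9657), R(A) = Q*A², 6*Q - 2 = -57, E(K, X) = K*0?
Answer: I*√6*7793^(¼)/6 ≈ 3.8358*I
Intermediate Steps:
E(K, X) = 0
Q = -55/6 (Q = ⅓ + (⅙)*(-57) = ⅓ - 19/2 = -55/6 ≈ -9.1667)
R(A) = -55*A²/6
u = -√7793/6 (u = -√(-1864 + 9657)/6 = -√7793/6 ≈ -14.713)
√(u + R(E(1, -3))) = √(-√7793/6 - 55/6*0²) = √(-√7793/6 - 55/6*0) = √(-√7793/6 + 0) = √(-√7793/6) = I*(√6*7793^(¼))/6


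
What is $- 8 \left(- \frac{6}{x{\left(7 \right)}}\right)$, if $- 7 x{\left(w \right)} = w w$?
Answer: $- \frac{48}{7} \approx -6.8571$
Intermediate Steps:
$x{\left(w \right)} = - \frac{w^{2}}{7}$ ($x{\left(w \right)} = - \frac{w w}{7} = - \frac{w^{2}}{7}$)
$- 8 \left(- \frac{6}{x{\left(7 \right)}}\right) = - 8 \left(- \frac{6}{\left(- \frac{1}{7}\right) 7^{2}}\right) = - 8 \left(- \frac{6}{\left(- \frac{1}{7}\right) 49}\right) = - 8 \left(- \frac{6}{-7}\right) = - 8 \left(\left(-6\right) \left(- \frac{1}{7}\right)\right) = \left(-8\right) \frac{6}{7} = - \frac{48}{7}$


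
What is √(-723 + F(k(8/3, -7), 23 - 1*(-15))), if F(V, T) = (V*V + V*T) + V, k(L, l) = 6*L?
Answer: √157 ≈ 12.530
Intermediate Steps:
F(V, T) = V + V² + T*V (F(V, T) = (V² + T*V) + V = V + V² + T*V)
√(-723 + F(k(8/3, -7), 23 - 1*(-15))) = √(-723 + (6*(8/3))*(1 + (23 - 1*(-15)) + 6*(8/3))) = √(-723 + (6*(8*(⅓)))*(1 + (23 + 15) + 6*(8*(⅓)))) = √(-723 + (6*(8/3))*(1 + 38 + 6*(8/3))) = √(-723 + 16*(1 + 38 + 16)) = √(-723 + 16*55) = √(-723 + 880) = √157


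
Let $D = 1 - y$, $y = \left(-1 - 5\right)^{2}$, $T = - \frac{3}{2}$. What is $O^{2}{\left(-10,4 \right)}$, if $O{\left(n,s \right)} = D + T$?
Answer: $\frac{5329}{4} \approx 1332.3$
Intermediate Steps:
$T = - \frac{3}{2}$ ($T = \left(-3\right) \frac{1}{2} = - \frac{3}{2} \approx -1.5$)
$y = 36$ ($y = \left(-6\right)^{2} = 36$)
$D = -35$ ($D = 1 - 36 = -35$)
$O{\left(n,s \right)} = - \frac{73}{2}$ ($O{\left(n,s \right)} = -35 - \frac{3}{2} = - \frac{73}{2}$)
$O^{2}{\left(-10,4 \right)} = \left(- \frac{73}{2}\right)^{2} = \frac{5329}{4}$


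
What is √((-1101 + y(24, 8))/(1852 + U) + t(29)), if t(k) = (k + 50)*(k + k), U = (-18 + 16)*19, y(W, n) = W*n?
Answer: √15075861946/1814 ≈ 67.687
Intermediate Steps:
U = -38 (U = -2*19 = -38)
t(k) = 2*k*(50 + k) (t(k) = (50 + k)*(2*k) = 2*k*(50 + k))
√((-1101 + y(24, 8))/(1852 + U) + t(29)) = √((-1101 + 24*8)/(1852 - 38) + 2*29*(50 + 29)) = √((-1101 + 192)/1814 + 2*29*79) = √(-909*1/1814 + 4582) = √(-909/1814 + 4582) = √(8310839/1814) = √15075861946/1814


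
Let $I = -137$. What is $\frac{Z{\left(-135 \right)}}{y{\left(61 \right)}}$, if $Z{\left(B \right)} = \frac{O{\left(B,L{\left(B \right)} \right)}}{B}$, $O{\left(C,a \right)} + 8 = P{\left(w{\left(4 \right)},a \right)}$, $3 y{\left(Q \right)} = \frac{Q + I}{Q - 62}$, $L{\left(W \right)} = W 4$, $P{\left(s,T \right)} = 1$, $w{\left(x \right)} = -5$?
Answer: $\frac{7}{3420} \approx 0.0020468$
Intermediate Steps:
$L{\left(W \right)} = 4 W$
$y{\left(Q \right)} = \frac{-137 + Q}{3 \left(-62 + Q\right)}$ ($y{\left(Q \right)} = \frac{\left(Q - 137\right) \frac{1}{Q - 62}}{3} = \frac{\left(-137 + Q\right) \frac{1}{-62 + Q}}{3} = \frac{\frac{1}{-62 + Q} \left(-137 + Q\right)}{3} = \frac{-137 + Q}{3 \left(-62 + Q\right)}$)
$O{\left(C,a \right)} = -7$ ($O{\left(C,a \right)} = -8 + 1 = -7$)
$Z{\left(B \right)} = - \frac{7}{B}$
$\frac{Z{\left(-135 \right)}}{y{\left(61 \right)}} = \frac{\left(-7\right) \frac{1}{-135}}{\frac{1}{3} \frac{1}{-62 + 61} \left(-137 + 61\right)} = \frac{\left(-7\right) \left(- \frac{1}{135}\right)}{\frac{1}{3} \frac{1}{-1} \left(-76\right)} = \frac{7}{135 \cdot \frac{1}{3} \left(-1\right) \left(-76\right)} = \frac{7}{135 \cdot \frac{76}{3}} = \frac{7}{135} \cdot \frac{3}{76} = \frac{7}{3420}$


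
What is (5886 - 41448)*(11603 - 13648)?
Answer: 72724290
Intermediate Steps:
(5886 - 41448)*(11603 - 13648) = -35562*(-2045) = 72724290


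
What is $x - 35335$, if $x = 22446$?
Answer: $-12889$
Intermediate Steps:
$x - 35335 = 22446 - 35335 = -12889$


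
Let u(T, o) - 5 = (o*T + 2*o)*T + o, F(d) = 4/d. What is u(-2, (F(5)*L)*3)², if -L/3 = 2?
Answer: 2209/25 ≈ 88.360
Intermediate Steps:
L = -6 (L = -3*2 = -6)
u(T, o) = 5 + o + T*(2*o + T*o) (u(T, o) = 5 + ((o*T + 2*o)*T + o) = 5 + ((T*o + 2*o)*T + o) = 5 + ((2*o + T*o)*T + o) = 5 + (T*(2*o + T*o) + o) = 5 + (o + T*(2*o + T*o)) = 5 + o + T*(2*o + T*o))
u(-2, (F(5)*L)*3)² = (5 + ((4/5)*(-6))*3 + (((4/5)*(-6))*3)*(-2)² + 2*(-2)*(((4/5)*(-6))*3))² = (5 + ((4*(⅕))*(-6))*3 + (((4*(⅕))*(-6))*3)*4 + 2*(-2)*(((4*(⅕))*(-6))*3))² = (5 + ((⅘)*(-6))*3 + (((⅘)*(-6))*3)*4 + 2*(-2)*(((⅘)*(-6))*3))² = (5 - 24/5*3 - 24/5*3*4 + 2*(-2)*(-24/5*3))² = (5 - 72/5 - 72/5*4 + 2*(-2)*(-72/5))² = (5 - 72/5 - 288/5 + 288/5)² = (-47/5)² = 2209/25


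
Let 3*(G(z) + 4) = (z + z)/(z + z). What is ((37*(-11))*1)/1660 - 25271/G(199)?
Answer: 125845103/18260 ≈ 6891.8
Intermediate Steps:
G(z) = -11/3 (G(z) = -4 + ((z + z)/(z + z))/3 = -4 + ((2*z)/((2*z)))/3 = -4 + ((2*z)*(1/(2*z)))/3 = -4 + (⅓)*1 = -4 + ⅓ = -11/3)
((37*(-11))*1)/1660 - 25271/G(199) = ((37*(-11))*1)/1660 - 25271/(-11/3) = -407*1*(1/1660) - 25271*(-3/11) = -407*1/1660 + 75813/11 = -407/1660 + 75813/11 = 125845103/18260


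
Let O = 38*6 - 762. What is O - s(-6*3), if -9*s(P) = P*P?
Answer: -498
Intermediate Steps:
O = -534 (O = 228 - 762 = -534)
s(P) = -P²/9 (s(P) = -P*P/9 = -P²/9)
O - s(-6*3) = -534 - (-1)*(-6*3)²/9 = -534 - (-1)*(-18)²/9 = -534 - (-1)*324/9 = -534 - 1*(-36) = -534 + 36 = -498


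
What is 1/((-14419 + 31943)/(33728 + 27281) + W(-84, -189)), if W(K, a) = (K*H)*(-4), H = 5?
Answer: 4693/7885588 ≈ 0.00059514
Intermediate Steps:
W(K, a) = -20*K (W(K, a) = (K*5)*(-4) = (5*K)*(-4) = -20*K)
1/((-14419 + 31943)/(33728 + 27281) + W(-84, -189)) = 1/((-14419 + 31943)/(33728 + 27281) - 20*(-84)) = 1/(17524/61009 + 1680) = 1/(17524*(1/61009) + 1680) = 1/(1348/4693 + 1680) = 1/(7885588/4693) = 4693/7885588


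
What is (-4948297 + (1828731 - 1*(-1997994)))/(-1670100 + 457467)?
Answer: 1121572/1212633 ≈ 0.92491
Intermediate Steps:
(-4948297 + (1828731 - 1*(-1997994)))/(-1670100 + 457467) = (-4948297 + (1828731 + 1997994))/(-1212633) = (-4948297 + 3826725)*(-1/1212633) = -1121572*(-1/1212633) = 1121572/1212633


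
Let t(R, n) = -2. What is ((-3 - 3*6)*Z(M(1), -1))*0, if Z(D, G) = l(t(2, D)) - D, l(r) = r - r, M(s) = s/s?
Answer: 0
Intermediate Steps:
M(s) = 1
l(r) = 0
Z(D, G) = -D (Z(D, G) = 0 - D = -D)
((-3 - 3*6)*Z(M(1), -1))*0 = ((-3 - 3*6)*(-1*1))*0 = ((-3 - 18)*(-1))*0 = -21*(-1)*0 = 21*0 = 0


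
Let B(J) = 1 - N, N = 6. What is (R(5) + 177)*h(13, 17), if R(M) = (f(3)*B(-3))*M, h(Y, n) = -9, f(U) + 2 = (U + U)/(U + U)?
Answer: -1818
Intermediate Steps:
f(U) = -1 (f(U) = -2 + (U + U)/(U + U) = -2 + (2*U)/((2*U)) = -2 + (2*U)*(1/(2*U)) = -2 + 1 = -1)
B(J) = -5 (B(J) = 1 - 1*6 = 1 - 6 = -5)
R(M) = 5*M (R(M) = (-1*(-5))*M = 5*M)
(R(5) + 177)*h(13, 17) = (5*5 + 177)*(-9) = (25 + 177)*(-9) = 202*(-9) = -1818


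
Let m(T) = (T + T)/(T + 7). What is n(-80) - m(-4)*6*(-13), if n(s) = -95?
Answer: -303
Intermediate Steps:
m(T) = 2*T/(7 + T) (m(T) = (2*T)/(7 + T) = 2*T/(7 + T))
n(-80) - m(-4)*6*(-13) = -95 - (2*(-4)/(7 - 4))*6*(-13) = -95 - (2*(-4)/3)*6*(-13) = -95 - (2*(-4)*(1/3))*6*(-13) = -95 - (-8/3*6)*(-13) = -95 - (-16)*(-13) = -95 - 1*208 = -95 - 208 = -303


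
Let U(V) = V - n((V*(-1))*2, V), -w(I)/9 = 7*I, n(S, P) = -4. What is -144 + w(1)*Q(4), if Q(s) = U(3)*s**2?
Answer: -7200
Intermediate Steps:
w(I) = -63*I
U(V) = 4 + V (U(V) = V - 1*(-4) = V + 4 = 4 + V)
Q(s) = 7*s**2 (Q(s) = (4 + 3)*s**2 = 7*s**2)
-144 + w(1)*Q(4) = -144 + (-63*1)*(7*4**2) = -144 - 441*16 = -144 - 63*112 = -144 - 7056 = -7200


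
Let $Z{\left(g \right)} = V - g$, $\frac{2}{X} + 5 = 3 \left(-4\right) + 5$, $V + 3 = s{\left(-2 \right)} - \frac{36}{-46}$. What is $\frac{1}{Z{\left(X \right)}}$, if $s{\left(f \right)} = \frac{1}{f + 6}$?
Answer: $- \frac{276}{497} \approx -0.55533$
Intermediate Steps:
$s{\left(f \right)} = \frac{1}{6 + f}$
$V = - \frac{181}{92}$ ($V = -3 + \left(\frac{1}{6 - 2} - \frac{36}{-46}\right) = -3 + \left(\frac{1}{4} - - \frac{18}{23}\right) = -3 + \left(\frac{1}{4} + \frac{18}{23}\right) = -3 + \frac{95}{92} = - \frac{181}{92} \approx -1.9674$)
$X = - \frac{1}{6}$ ($X = \frac{2}{-5 + \left(3 \left(-4\right) + 5\right)} = \frac{2}{-5 + \left(-12 + 5\right)} = \frac{2}{-5 - 7} = \frac{2}{-12} = 2 \left(- \frac{1}{12}\right) = - \frac{1}{6} \approx -0.16667$)
$Z{\left(g \right)} = - \frac{181}{92} - g$
$\frac{1}{Z{\left(X \right)}} = \frac{1}{- \frac{181}{92} - - \frac{1}{6}} = \frac{1}{- \frac{181}{92} + \frac{1}{6}} = \frac{1}{- \frac{497}{276}} = - \frac{276}{497}$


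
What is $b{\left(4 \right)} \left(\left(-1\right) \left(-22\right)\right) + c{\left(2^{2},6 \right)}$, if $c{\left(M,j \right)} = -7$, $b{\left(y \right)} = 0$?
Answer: $-7$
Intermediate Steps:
$b{\left(4 \right)} \left(\left(-1\right) \left(-22\right)\right) + c{\left(2^{2},6 \right)} = 0 \left(\left(-1\right) \left(-22\right)\right) - 7 = 0 \cdot 22 - 7 = 0 - 7 = -7$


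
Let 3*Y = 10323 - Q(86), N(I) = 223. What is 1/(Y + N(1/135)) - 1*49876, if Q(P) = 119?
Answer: -542301745/10873 ≈ -49876.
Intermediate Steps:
Y = 10204/3 (Y = (10323 - 1*119)/3 = (10323 - 119)/3 = (⅓)*10204 = 10204/3 ≈ 3401.3)
1/(Y + N(1/135)) - 1*49876 = 1/(10204/3 + 223) - 1*49876 = 1/(10873/3) - 49876 = 3/10873 - 49876 = -542301745/10873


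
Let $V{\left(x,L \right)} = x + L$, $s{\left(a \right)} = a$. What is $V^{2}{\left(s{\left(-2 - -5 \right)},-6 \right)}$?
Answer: $9$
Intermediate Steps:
$V{\left(x,L \right)} = L + x$
$V^{2}{\left(s{\left(-2 - -5 \right)},-6 \right)} = \left(-6 - -3\right)^{2} = \left(-6 + \left(-2 + 5\right)\right)^{2} = \left(-6 + 3\right)^{2} = \left(-3\right)^{2} = 9$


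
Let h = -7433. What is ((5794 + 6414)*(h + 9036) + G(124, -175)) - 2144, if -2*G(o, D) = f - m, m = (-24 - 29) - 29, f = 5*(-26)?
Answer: 19567304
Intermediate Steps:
f = -130
m = -82 (m = -53 - 29 = -82)
G(o, D) = 24 (G(o, D) = -(-130 - 1*(-82))/2 = -(-130 + 82)/2 = -½*(-48) = 24)
((5794 + 6414)*(h + 9036) + G(124, -175)) - 2144 = ((5794 + 6414)*(-7433 + 9036) + 24) - 2144 = (12208*1603 + 24) - 2144 = (19569424 + 24) - 2144 = 19569448 - 2144 = 19567304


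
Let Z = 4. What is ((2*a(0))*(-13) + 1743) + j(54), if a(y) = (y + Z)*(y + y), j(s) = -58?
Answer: 1685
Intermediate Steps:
a(y) = 2*y*(4 + y) (a(y) = (y + 4)*(y + y) = (4 + y)*(2*y) = 2*y*(4 + y))
((2*a(0))*(-13) + 1743) + j(54) = ((2*(2*0*(4 + 0)))*(-13) + 1743) - 58 = ((2*(2*0*4))*(-13) + 1743) - 58 = ((2*0)*(-13) + 1743) - 58 = (0*(-13) + 1743) - 58 = (0 + 1743) - 58 = 1743 - 58 = 1685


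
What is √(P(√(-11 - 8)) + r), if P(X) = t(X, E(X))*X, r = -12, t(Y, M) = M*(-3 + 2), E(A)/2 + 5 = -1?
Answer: 2*√(-3 + 3*I*√19) ≈ 4.5643 + 5.73*I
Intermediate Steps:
E(A) = -12 (E(A) = -10 + 2*(-1) = -10 - 2 = -12)
t(Y, M) = -M (t(Y, M) = M*(-1) = -M)
P(X) = 12*X (P(X) = (-1*(-12))*X = 12*X)
√(P(√(-11 - 8)) + r) = √(12*√(-11 - 8) - 12) = √(12*√(-19) - 12) = √(12*(I*√19) - 12) = √(12*I*√19 - 12) = √(-12 + 12*I*√19)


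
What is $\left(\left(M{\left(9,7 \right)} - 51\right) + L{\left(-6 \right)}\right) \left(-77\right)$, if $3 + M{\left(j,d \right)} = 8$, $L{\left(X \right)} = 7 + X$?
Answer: $3465$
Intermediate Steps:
$M{\left(j,d \right)} = 5$ ($M{\left(j,d \right)} = -3 + 8 = 5$)
$\left(\left(M{\left(9,7 \right)} - 51\right) + L{\left(-6 \right)}\right) \left(-77\right) = \left(\left(5 - 51\right) + \left(7 - 6\right)\right) \left(-77\right) = \left(\left(5 - 51\right) + 1\right) \left(-77\right) = \left(-46 + 1\right) \left(-77\right) = \left(-45\right) \left(-77\right) = 3465$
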